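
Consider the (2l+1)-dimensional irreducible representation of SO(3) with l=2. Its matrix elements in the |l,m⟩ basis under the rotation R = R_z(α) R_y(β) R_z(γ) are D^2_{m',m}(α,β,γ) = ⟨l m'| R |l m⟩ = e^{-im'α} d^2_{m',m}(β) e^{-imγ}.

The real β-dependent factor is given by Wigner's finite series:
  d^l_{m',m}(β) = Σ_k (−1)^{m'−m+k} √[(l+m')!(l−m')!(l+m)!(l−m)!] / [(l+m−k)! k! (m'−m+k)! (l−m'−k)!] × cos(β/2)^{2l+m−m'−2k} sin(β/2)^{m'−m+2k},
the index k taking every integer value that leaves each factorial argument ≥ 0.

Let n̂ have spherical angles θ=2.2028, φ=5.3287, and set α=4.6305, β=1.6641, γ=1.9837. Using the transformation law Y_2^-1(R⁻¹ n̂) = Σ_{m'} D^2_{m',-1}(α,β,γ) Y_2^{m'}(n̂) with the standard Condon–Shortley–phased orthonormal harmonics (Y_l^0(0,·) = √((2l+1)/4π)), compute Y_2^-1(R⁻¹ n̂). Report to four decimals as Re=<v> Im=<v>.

Need the full column D^2_{m',-1} for m'=−2..2 at α=4.6305, β=1.6641, γ=1.9837.
cos(β/2)=0.673362, sin(β/2)=0.739313
d^2_{-2,-1}: single k=1 term ⇒ +0.451444;  D = +0.111306-0.437507i
d^2_{-1,-1}: k∈[0..1] ⇒ +0.205586 -0.743490 = -0.537904;  D = -0.508703-0.174820i
d^2_{0,-1}: k∈[0..1] ⇒ -0.552903 +0.666514 = +0.113611;  D = -0.045589+0.104063i
d^2_{1,-1}: k∈[0..1] ⇒ +0.743490 -0.298754 = +0.444735;  D = -0.391397-0.211182i
d^2_{2,-1}: single k=0 term ⇒ -0.544207;  D = -0.296726+0.456196i
Y_2^{m'}(θ=2.2028,φ=5.3287) and Σ D·Y over m':
  (+0.1113-0.4375i)·(-0.0834+0.2372i)  (-0.5087-0.1748i)·(-0.2129-0.3005i)  (-0.0456+0.1041i)·(+0.0148+0.0000i)  (-0.3914-0.2112i)·(+0.2129-0.3005i)  (-0.2967+0.4562i)·(-0.0834-0.2372i)
Y_2^-1(R⁻¹ n̂) = +0.135778+0.359508i

Re=0.1358 Im=0.3595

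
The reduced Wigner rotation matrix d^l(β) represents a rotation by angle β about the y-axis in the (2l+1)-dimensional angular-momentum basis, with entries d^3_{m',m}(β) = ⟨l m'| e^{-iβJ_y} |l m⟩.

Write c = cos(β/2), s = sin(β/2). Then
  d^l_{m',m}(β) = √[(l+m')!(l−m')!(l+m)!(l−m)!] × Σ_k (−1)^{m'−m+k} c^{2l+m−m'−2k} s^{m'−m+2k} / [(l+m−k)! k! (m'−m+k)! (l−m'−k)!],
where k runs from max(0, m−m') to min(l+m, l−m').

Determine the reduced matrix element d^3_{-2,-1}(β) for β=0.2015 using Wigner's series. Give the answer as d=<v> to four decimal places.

d^3_{-2,-1}(β=0.2015) via Wigner's sum:
Half-angle: c=0.994929, s=0.100580. N=√(1·120·2·24)=75.894664
k∈{1,2} keeps every argument non-negative
  k=1: (−1)^0·75.8947/(24)·0.9949^5·0.1006^1 = +0.310078
  k=2: (−1)^1·75.8947/(12)·0.9949^3·0.1006^3 = -0.006338
d^3_{-2,-1}(0.2015) = +0.310078 -0.006338 = +0.303740

d=0.3037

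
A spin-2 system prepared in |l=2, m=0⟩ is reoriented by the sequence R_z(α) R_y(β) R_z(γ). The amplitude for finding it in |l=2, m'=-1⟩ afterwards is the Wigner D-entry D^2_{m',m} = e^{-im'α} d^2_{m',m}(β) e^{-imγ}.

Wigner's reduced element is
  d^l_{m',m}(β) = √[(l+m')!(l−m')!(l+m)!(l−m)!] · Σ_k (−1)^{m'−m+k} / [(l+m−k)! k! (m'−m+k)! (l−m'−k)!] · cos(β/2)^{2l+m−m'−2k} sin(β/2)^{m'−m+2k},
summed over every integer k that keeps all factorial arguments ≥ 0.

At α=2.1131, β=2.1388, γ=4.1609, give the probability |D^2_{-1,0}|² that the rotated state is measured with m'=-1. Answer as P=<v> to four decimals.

P=0.3085

D^2_{-1,0}(2.1131,2.1388,4.1609) = e^{-i·-1·2.1131}·d^2_{-1,0}(2.1388)·e^{-i·0·4.1609}. Compute d first:
With c≡cos(β/2)=0.480650 and s≡sin(β/2)=0.876912, N=[1·6·2·2]^{1/2}=4.898979
The bounds max(0,m−m')=1 and min(l+m,l−m')=2 give 2 terms
  k=1: (−1)^0·4.8990/(2)·0.4807^3·0.8769^1 = +0.238517
  k=2: (−1)^1·4.8990/(2)·0.4807^1·0.8769^3 = -0.793914
d^2_{-1,0}(2.1388) = +0.238517 -0.793914 = -0.555397
|D^2_{-1,0}|² = |d^2_{-1,0}(β)|² = (-0.555397)² = 0.308465 (the z-rotation phases have unit modulus)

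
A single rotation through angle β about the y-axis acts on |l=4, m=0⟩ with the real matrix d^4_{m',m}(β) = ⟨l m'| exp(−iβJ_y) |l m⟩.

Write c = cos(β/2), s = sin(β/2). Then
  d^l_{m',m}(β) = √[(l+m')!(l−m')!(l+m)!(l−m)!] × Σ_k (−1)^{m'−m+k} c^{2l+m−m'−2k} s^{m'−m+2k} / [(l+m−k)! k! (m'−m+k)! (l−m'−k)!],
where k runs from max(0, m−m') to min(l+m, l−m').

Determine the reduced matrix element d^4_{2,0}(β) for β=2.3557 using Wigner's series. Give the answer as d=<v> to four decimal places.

d^4_{2,0}(β=2.3557) via Wigner's sum:
c=cos(2.3557/2)=0.382912, s=sin(2.3557/2)=0.923785; N=√[720·2·24·24]=910.735966
k∈{0,1,2} keeps every argument non-negative
  k=0: (−1)^2·910.7360/(96)·0.3829^6·0.9238^2 = +0.025519
  k=1: (−1)^3·910.7360/(36)·0.3829^4·0.9238^4 = -0.396067
  k=2: (−1)^4·910.7360/(96)·0.3829^2·0.9238^6 = +0.864458
d^4_{2,0}(2.3557) = +0.025519 -0.396067 +0.864458 = +0.493910

d=0.4939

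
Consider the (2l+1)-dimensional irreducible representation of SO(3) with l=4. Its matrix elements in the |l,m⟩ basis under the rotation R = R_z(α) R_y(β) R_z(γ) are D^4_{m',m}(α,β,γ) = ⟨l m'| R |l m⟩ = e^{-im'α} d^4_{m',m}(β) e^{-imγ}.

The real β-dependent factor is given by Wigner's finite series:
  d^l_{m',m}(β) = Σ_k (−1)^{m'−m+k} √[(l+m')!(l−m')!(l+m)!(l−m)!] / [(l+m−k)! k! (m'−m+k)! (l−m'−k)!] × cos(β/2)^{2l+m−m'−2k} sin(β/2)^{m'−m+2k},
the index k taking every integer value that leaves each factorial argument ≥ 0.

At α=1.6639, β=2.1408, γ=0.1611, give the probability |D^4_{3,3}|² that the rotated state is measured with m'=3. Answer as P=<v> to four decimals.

First d^4_{3,3}(β=2.1408), then the phase factors e^{-i(3)α} and e^{-i(3)γ}:
With c≡cos(β/2)=0.479773 and s≡sin(β/2)=0.877392, N=[5040·1·5040·1]^{1/2}=5040.000000
The bounds max(0,m−m')=0 and min(l+m,l−m')=1 give 2 terms
  k=0: (−1)^0·5040.0000/(5040)·0.4798^8·0.8774^0 = +0.002807
  k=1: (−1)^1·5040.0000/(720)·0.4798^6·0.8774^2 = -0.065721
d^4_{3,3}(2.1408) = +0.002807 -0.065721 = -0.062913
|D^4_{3,3}|² = |d^4_{3,3}(β)|² = (-0.062913)² = 0.003958 (the z-rotation phases have unit modulus)

P=0.0040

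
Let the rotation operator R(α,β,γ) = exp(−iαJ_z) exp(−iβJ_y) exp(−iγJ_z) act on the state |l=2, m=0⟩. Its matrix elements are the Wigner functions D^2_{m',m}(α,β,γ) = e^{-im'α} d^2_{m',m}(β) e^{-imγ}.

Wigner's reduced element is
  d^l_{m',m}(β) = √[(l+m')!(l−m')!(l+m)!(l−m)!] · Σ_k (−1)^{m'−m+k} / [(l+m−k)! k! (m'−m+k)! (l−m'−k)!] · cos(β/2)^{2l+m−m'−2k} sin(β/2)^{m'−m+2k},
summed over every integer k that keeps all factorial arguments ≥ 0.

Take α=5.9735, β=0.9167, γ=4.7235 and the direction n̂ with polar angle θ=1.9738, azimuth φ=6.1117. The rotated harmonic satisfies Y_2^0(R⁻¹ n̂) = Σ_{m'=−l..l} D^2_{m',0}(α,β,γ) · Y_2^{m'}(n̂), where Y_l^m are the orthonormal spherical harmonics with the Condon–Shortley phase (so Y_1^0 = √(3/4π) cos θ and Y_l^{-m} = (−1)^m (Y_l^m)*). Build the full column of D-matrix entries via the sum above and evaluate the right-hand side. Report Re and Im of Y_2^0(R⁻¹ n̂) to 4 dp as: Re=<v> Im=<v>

Need the full column D^2_{m',0} for m'=−2..2 at α=5.9735, β=0.9167, γ=4.7235.
cos(β/2)=0.896784, sin(β/2)=0.442469
d^2_{-2,0}: single k=2 term ⇒ +0.385671;  D = +0.314030-0.223891i
d^2_{-1,0}: k∈[1..2] ⇒ +0.781667 -0.190288 = +0.591379;  D = +0.563247-0.180228i
d^2_{0,0}: k∈[0..2] ⇒ +0.646772 -0.629798 +0.038329 = +0.055303;  D = +0.055303+0.000000i
d^2_{1,0}: k∈[0..1] ⇒ -0.781667 +0.190288 = -0.591379;  D = -0.563247-0.180228i
d^2_{2,0}: single k=0 term ⇒ +0.385671;  D = +0.314030+0.223891i
Y_2^{m'}(θ=1.9738,φ=6.1117) and Σ D·Y over m':
  (+0.3140-0.2239i)·(+0.3078+0.1099i)  (+0.5632-0.1802i)·(-0.2746-0.0476i)  (+0.0553+0.0000i)·(-0.1699+0.0000i)  (-0.5632-0.1802i)·(+0.2746-0.0476i)  (+0.3140+0.2239i)·(+0.3078-0.1099i)
Y_2^0(R⁻¹ n̂) = -0.093342+0.000000i

Re=-0.0933 Im=0.0000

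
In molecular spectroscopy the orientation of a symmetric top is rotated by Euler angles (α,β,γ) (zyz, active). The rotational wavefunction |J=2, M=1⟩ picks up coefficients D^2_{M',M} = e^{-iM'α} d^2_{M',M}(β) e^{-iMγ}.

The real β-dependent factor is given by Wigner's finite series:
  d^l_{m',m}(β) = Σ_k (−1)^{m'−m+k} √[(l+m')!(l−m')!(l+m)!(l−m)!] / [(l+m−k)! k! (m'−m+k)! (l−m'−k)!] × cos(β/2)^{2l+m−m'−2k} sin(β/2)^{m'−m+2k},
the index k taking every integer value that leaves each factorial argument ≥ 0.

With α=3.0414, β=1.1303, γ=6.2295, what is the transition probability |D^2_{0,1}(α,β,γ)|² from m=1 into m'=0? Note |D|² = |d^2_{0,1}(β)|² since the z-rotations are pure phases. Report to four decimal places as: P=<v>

D^2_{0,1}(3.0414,1.1303,6.2295) = e^{-i·0·3.0414}·d^2_{0,1}(1.1303)·e^{-i·1·6.2295}. Compute d first:
c=cos(1.1303/2)=0.844508, s=sin(1.1303/2)=0.535542; N=√[2·2·6·1]=4.898979
k∈{1,2} keeps every argument non-negative
  k=1: (−1)^0·4.8990/(2)·0.8445^3·0.5355^1 = +0.790099
  k=2: (−1)^1·4.8990/(2)·0.8445^1·0.5355^3 = -0.317732
d^2_{0,1}(1.1303) = +0.790099 -0.317732 = +0.472366
|D^2_{0,1}|² = |d^2_{0,1}(β)|² = (+0.472366)² = 0.223130 (the z-rotation phases have unit modulus)

P=0.2231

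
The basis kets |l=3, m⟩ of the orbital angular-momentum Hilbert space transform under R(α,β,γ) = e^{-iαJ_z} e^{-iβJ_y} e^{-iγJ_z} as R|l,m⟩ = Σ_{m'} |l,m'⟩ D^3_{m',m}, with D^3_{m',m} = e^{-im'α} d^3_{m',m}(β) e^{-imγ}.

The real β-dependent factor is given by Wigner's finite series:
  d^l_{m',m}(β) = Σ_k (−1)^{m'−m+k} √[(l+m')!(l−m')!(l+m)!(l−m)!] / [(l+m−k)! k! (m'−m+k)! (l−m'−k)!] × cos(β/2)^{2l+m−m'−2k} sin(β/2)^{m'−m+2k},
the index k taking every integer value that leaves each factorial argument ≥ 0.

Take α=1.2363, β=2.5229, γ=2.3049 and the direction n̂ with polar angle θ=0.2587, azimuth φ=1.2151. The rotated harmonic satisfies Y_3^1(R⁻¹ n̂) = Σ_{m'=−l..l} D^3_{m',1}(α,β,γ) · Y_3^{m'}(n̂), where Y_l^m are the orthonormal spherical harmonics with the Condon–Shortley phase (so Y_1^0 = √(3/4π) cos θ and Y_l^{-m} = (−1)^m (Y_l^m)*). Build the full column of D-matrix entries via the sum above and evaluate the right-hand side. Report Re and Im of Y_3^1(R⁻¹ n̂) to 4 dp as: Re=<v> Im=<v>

Re=-0.1723 Im=-0.1936

Need the full column D^3_{m',1} for m'=−3..3 at α=1.2363, β=2.5229, γ=2.3049.
cos(β/2)=0.304436, sin(β/2)=0.952533
d^3_{-3,1}: single k=4 term ⇒ +0.295500;  D = +0.049060+0.291399i
d^3_{-2,1}: k∈[3..4] ⇒ +0.154226 -0.754911 = -0.600685;  D = -0.592258-0.100263i
d^3_{-1,1}: k∈[2..4] ⇒ +0.046762 -0.610382 +0.746929 = +0.183309;  D = +0.088236-0.160676i
d^3_{0,1}: k∈[1..3] ⇒ +0.008629 -0.253419 +0.826964 = +0.582173;  D = -0.390010-0.432224i
d^3_{1,1}: k∈[0..2] ⇒ +0.000796 -0.062350 +0.457787 = +0.396233;  D = -0.365015+0.154157i
d^3_{2,1}: k∈[0..1] ⇒ -0.007877 +0.154226 = +0.146349;  D = +0.009522+0.146039i
d^3_{3,1}: single k=0 term ⇒ +0.030185;  D = +0.029096+0.008033i
Y_3^{m'}(θ=0.2587,φ=1.2151) and Σ D·Y over m':
  (+0.0491+0.2914i)·(-0.0061+0.0034i)  (-0.5923-0.1003i)·(-0.0490-0.0422i)  (+0.0882-0.1607i)·(+0.1057-0.2846i)  (-0.3900-0.4322i)·(+0.6035+0.0000i)  (-0.3650+0.1542i)·(-0.1057-0.2846i)  (+0.0095+0.1460i)·(-0.0490+0.0422i)  (+0.0291+0.0080i)·(+0.0061+0.0034i)
Y_3^1(R⁻¹ n̂) = -0.172273-0.193648i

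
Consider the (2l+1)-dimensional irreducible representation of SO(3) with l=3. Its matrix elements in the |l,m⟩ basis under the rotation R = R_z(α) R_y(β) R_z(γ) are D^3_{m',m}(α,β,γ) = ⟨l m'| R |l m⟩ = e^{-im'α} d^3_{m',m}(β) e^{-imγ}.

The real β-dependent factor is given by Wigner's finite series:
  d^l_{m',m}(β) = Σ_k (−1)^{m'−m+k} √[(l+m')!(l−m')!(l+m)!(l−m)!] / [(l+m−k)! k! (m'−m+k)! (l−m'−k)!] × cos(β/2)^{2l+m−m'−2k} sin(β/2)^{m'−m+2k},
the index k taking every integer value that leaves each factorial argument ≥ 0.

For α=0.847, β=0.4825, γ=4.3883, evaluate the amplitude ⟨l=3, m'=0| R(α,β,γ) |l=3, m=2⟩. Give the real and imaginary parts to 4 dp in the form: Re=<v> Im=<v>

Split into d^3_{0,2}(β=0.4825) × two z-phases.
c=cos(0.4825/2)=0.971040, s=sin(0.4825/2)=0.238917; N=√[6·6·120·1]=65.726707
k∈{2,3} keeps every argument non-negative
  k=2: (−1)^0·65.7267/(12)·0.9710^4·0.2389^2 = +0.277973
  k=3: (−1)^1·65.7267/(12)·0.9710^2·0.2389^4 = -0.016828
d^3_{0,2}(0.4825) = +0.277973 -0.016828 = +0.261145
Phases: e^{-i·(0)·0.847}=+1.000000+0.000000i, e^{-i·(2)·4.3883}=-0.797185-0.603735i ⇒ D=-0.208181-0.157662i

Re=-0.2082 Im=-0.1577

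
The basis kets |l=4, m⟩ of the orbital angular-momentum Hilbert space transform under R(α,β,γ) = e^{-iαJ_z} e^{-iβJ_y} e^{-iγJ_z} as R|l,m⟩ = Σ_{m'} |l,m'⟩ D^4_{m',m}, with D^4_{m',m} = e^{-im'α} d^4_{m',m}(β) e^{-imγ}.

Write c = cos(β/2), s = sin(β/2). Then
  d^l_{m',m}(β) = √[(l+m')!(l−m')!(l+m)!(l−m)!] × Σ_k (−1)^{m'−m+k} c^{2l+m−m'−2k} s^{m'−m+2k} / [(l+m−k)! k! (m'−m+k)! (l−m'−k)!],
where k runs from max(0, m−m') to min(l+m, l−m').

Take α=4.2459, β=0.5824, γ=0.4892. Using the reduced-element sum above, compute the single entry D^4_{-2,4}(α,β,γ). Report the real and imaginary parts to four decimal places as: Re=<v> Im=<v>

First d^4_{-2,4}(β=0.5824), then the phase factors e^{-i(-2)α} and e^{-i(4)γ}:
Half-angle: c=0.957900, s=0.287102. N=√(2·720·40320·1)=7619.763776
Admissible k: 6..6 (factorial args all ≥0)
  k=6: (−1)^0·7619.7638/(1440)·0.9579^2·0.2871^6 = +0.002719
d^4_{-2,4}(0.5824) = +0.002719
Attach z-rotation phases: D = e^{-i(-2)(4.2459)}·(+0.002719)·e^{-i(4)(0.4892)} = +0.002633+0.000678i

Re=0.0026 Im=0.0007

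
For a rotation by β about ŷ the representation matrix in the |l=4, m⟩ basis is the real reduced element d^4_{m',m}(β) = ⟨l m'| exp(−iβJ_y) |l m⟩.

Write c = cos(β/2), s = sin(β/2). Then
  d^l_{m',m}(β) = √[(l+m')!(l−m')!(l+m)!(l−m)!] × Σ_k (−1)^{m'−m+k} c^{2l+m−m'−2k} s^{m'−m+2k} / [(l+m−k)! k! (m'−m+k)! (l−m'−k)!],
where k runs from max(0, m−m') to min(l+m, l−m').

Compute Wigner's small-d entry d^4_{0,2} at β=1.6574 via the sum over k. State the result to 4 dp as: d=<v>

d=-0.3718

d^4_{0,2}(β=1.6574) via Wigner's sum:
c=cos(1.6574/2)=0.675835, s=sin(1.6574/2)=0.737053; N=√[24·24·720·2]=910.735966
k∈{2,3,4} keeps every argument non-negative
  k=2: (−1)^0·910.7360/(96)·0.6758^6·0.7371^2 = +0.491090
  k=3: (−1)^1·910.7360/(36)·0.6758^4·0.7371^4 = -1.557569
  k=4: (−1)^2·910.7360/(96)·0.6758^2·0.7371^6 = +0.694697
d^4_{0,2}(1.6574) = +0.491090 -1.557569 +0.694697 = -0.371781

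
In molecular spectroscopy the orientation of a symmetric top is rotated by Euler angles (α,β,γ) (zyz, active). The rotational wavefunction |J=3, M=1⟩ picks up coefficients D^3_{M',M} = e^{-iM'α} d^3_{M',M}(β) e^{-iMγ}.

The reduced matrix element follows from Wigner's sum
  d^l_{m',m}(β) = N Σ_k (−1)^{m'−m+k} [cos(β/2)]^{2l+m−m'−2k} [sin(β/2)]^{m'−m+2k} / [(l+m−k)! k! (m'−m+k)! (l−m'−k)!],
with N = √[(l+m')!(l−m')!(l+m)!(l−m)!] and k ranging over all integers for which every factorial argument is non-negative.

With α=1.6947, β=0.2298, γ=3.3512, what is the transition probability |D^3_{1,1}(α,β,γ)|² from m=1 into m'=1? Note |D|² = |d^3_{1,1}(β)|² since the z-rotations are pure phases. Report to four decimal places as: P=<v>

Split into d^3_{1,1}(β=0.2298) × two z-phases.
With c≡cos(β/2)=0.993406 and s≡sin(β/2)=0.114647, N=[24·2·24·2]^{1/2}=48.000000
The bounds max(0,m−m')=0 and min(l+m,l−m')=2 give 3 terms
  k=0: (−1)^0·48.0000/(48)·0.9934^6·0.1146^0 = +0.961084
  k=1: (−1)^1·48.0000/(6)·0.9934^4·0.1146^2 = -0.102406
  k=2: (−1)^2·48.0000/(8)·0.9934^2·0.1146^4 = +0.001023
d^3_{1,1}(0.2298) = +0.961084 -0.102406 +0.001023 = +0.859701
|D^3_{1,1}|² = |d^3_{1,1}(β)|² = (+0.859701)² = 0.739086 (the z-rotation phases have unit modulus)

P=0.7391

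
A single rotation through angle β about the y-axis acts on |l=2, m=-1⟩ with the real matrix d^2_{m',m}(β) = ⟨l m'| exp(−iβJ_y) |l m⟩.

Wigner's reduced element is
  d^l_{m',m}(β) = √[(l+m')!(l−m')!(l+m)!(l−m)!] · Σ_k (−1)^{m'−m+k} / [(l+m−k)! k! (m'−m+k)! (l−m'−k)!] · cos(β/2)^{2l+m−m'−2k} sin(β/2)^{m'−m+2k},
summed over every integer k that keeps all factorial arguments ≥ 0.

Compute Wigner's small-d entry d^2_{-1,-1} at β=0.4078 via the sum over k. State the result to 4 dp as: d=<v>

d^2_{-1,-1}(β=0.4078) via Wigner's sum:
Half-angle: c=0.979284, s=0.202490. N=√(1·6·1·6)=6.000000
k∈{0,1} keeps every argument non-negative
  k=0: (−1)^0·6.0000/(6)·0.9793^4·0.2025^0 = +0.919677
  k=1: (−1)^1·6.0000/(2)·0.9793^2·0.2025^2 = -0.117963
d^2_{-1,-1}(0.4078) = +0.919677 -0.117963 = +0.801714

d=0.8017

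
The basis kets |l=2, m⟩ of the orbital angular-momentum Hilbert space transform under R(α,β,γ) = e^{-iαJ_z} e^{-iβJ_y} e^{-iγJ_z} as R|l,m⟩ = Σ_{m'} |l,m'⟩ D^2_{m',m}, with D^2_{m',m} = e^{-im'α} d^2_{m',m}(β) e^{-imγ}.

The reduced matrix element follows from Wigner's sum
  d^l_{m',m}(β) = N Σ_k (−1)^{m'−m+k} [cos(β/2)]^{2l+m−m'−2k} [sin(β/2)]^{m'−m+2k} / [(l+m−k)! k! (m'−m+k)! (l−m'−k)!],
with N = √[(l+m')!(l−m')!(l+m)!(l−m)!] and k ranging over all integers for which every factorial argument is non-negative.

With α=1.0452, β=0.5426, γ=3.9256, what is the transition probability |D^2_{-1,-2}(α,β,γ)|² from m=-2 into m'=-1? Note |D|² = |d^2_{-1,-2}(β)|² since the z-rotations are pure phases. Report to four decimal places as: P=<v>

P=0.2297

D^2_{-1,-2}(1.0452,0.5426,3.9256) = e^{-i·-1·1.0452}·d^2_{-1,-2}(0.5426)·e^{-i·-2·3.9256}. Compute d first:
With c≡cos(β/2)=0.963423 and s≡sin(β/2)=0.267984, N=[1·6·1·24]^{1/2}=12.000000
k∈{0} keeps every argument non-negative
  k=0: (−1)^1·12.0000/(6)·0.9634^3·0.2680^1 = -0.479281
d^2_{-1,-2}(0.5426) = -0.479281
|D^2_{-1,-2}|² = |d^2_{-1,-2}(β)|² = (-0.479281)² = 0.229711 (the z-rotation phases have unit modulus)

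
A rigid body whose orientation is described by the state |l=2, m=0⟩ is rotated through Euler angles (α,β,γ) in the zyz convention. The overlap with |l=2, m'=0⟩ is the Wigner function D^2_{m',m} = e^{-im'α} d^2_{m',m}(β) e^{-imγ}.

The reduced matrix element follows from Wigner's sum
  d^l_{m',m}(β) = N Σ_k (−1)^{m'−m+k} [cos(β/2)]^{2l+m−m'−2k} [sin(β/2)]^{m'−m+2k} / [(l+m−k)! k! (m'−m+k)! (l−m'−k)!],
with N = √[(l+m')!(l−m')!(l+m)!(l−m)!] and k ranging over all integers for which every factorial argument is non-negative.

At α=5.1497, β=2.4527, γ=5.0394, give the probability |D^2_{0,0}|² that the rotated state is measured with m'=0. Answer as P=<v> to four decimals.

Split into d^2_{0,0}(β=2.4527) × two z-phases.
With c≡cos(β/2)=0.337676 and s≡sin(β/2)=0.941263, N=[2·2·2·2]^{1/2}=4.000000
The bounds max(0,m−m')=0 and min(l+m,l−m')=2 give 3 terms
  k=0: (−1)^0·4.0000/(4)·0.3377^4·0.9413^0 = +0.013002
  k=1: (−1)^1·4.0000/(1)·0.3377^2·0.9413^2 = -0.404093
  k=2: (−1)^2·4.0000/(4)·0.3377^0·0.9413^4 = +0.784952
d^2_{0,0}(2.4527) = +0.013002 -0.404093 +0.784952 = +0.393861
|D^2_{0,0}|² = |d^2_{0,0}(β)|² = (+0.393861)² = 0.155127 (the z-rotation phases have unit modulus)

P=0.1551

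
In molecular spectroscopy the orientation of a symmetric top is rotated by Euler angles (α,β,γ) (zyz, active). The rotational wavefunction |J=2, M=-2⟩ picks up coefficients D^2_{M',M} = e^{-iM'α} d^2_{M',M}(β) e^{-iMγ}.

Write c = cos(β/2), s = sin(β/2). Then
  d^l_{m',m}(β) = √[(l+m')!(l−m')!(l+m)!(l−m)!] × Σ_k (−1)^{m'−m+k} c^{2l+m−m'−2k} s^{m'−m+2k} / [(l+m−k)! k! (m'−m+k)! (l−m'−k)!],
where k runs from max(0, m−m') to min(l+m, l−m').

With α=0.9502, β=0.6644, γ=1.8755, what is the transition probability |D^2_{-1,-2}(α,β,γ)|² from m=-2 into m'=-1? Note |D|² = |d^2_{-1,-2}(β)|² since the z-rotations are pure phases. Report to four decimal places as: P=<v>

D^2_{-1,-2}(0.9502,0.6644,1.8755) = e^{-i·-1·0.9502}·d^2_{-1,-2}(0.6644)·e^{-i·-2·1.8755}. Compute d first:
Half-angle: c=0.945327, s=0.326124. N=√(1·6·1·24)=12.000000
k: max(0,(-2)−(-1))=0 … min(2+(-2),2−(-1))=0
  k=0: (−1)^1·12.0000/(6)·0.9453^3·0.3261^1 = -0.551009
d^2_{-1,-2}(0.6644) = -0.551009
|D^2_{-1,-2}|² = |d^2_{-1,-2}(β)|² = (-0.551009)² = 0.303611 (the z-rotation phases have unit modulus)

P=0.3036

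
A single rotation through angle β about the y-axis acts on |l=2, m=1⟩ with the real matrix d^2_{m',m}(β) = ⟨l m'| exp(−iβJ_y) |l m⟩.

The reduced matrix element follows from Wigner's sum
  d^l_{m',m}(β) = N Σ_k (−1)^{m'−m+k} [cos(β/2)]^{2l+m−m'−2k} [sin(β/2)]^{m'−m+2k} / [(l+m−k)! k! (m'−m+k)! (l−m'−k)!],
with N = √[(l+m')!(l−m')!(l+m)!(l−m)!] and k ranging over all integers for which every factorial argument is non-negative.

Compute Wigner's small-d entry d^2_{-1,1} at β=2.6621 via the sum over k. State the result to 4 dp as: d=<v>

d^2_{-1,1}(β=2.6621) via Wigner's sum:
Half-angle: c=0.237456, s=0.971398. N=√(1·6·6·1)=6.000000
Admissible k: 2..3 (factorial args all ≥0)
  k=2: (−1)^0·6.0000/(2)·0.2375^2·0.9714^2 = +0.159618
  k=3: (−1)^1·6.0000/(6)·0.2375^0·0.9714^4 = -0.890408
d^2_{-1,1}(2.6621) = +0.159618 -0.890408 = -0.730790

d=-0.7308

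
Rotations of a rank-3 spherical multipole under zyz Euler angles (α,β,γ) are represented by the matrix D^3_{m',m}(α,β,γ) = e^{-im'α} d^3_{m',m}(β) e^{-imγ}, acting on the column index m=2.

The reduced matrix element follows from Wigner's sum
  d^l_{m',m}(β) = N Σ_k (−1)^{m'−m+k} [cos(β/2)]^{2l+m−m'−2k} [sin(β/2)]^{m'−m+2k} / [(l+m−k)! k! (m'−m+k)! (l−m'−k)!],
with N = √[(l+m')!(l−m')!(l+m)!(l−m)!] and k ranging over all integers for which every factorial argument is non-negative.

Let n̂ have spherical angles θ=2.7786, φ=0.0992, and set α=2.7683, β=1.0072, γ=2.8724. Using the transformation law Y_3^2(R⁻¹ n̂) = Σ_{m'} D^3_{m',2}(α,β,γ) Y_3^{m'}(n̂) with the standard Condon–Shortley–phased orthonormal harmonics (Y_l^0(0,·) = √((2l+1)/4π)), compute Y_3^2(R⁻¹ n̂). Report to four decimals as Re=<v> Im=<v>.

Re=-0.3228 Im=-0.0095

Need the full column D^3_{m',2} for m'=−3..3 at α=2.7683, β=1.0072, γ=2.8724.
cos(β/2)=0.875851, sin(β/2)=0.482582
d^3_{-3,2}: single k=5 term ⇒ +0.056151;  D = -0.046923+0.030842i
d^3_{-2,2}: k∈[4..5] ⇒ +0.208024 -0.012631 = +0.195394;  D = +0.191174-0.040388i
d^3_{-1,2}: k∈[3..4] ⇒ +0.477566 -0.072491 = +0.405075;  D = -0.399567-0.066571i
d^3_{0,2}: k∈[2..3] ⇒ +0.750625 -0.227879 = +0.522746;  D = +0.448797+0.268038i
d^3_{1,2}: k∈[1..2] ⇒ +0.786542 -0.477566 = +0.308976;  D = -0.189223-0.244256i
d^3_{2,2}: k∈[0..1] ⇒ +0.451420 -0.685224 = -0.233804;  D = -0.065921-0.224318i
d^3_{3,2}: single k=0 term ⇒ -0.609253;  D = -0.053222+0.606924i
Y_3^{m'}(θ=2.7786,φ=0.0992) and Σ D·Y over m':
  (-0.0469+0.0308i)·(+0.0179-0.0055i)  (+0.1912-0.0404i)·(-0.1181+0.0237i)  (-0.3996-0.0666i)·(+0.3848-0.0383i)  (+0.4488+0.2680i)·(-0.4778+0.0000i)  (-0.1892-0.2443i)·(-0.3848-0.0383i)  (-0.0659-0.2243i)·(-0.1181-0.0237i)  (-0.0532+0.6069i)·(-0.0179-0.0055i)
Y_3^2(R⁻¹ n̂) = -0.322827-0.009530i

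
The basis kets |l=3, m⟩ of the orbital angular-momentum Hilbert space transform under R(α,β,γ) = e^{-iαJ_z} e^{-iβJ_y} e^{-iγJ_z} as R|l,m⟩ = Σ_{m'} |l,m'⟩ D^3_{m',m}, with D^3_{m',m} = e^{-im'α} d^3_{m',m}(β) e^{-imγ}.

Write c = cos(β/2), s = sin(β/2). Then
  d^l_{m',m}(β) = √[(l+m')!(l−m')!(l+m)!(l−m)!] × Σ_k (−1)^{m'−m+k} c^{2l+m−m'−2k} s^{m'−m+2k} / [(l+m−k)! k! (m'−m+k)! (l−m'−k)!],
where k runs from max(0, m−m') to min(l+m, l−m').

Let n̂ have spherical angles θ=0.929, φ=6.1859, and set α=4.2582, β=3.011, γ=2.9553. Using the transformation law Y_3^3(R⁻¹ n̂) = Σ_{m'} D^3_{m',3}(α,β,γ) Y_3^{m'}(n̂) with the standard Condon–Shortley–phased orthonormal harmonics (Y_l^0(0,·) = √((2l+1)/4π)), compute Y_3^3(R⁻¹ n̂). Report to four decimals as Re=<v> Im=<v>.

Re=-0.0428 Im=-0.1907

Need the full column D^3_{m',3} for m'=−3..3 at α=4.2582, β=3.011, γ=2.9553.
cos(β/2)=0.065250, sin(β/2)=0.997869
d^3_{-3,3}: single k=6 term ⇒ +0.987282;  D = -0.710765-0.685228i
d^3_{-2,3}: single k=5 term ⇒ +0.158133;  D = +0.148573-0.054149i
d^3_{-1,3}: single k=4 term ⇒ +0.016349;  D = -0.001708+0.016260i
d^3_{0,3}: single k=3 term ⇒ +0.001234;  D = -0.001047-0.000655i
d^3_{1,3}: single k=2 term ⇒ +0.000070;  D = +0.000059-0.000037i
d^3_{2,3}: single k=1 term ⇒ +0.000003;  D = +0.000000+0.000003i
d^3_{3,3}: single k=0 term ⇒ +0.000000;  D = -0.000000-0.000000i
Y_3^{m'}(θ=0.929,φ=6.1859) and Σ D·Y over m':
  (-0.7108-0.6852i)·(+0.2054+0.0617i)  (+0.1486-0.0541i)·(+0.3851+0.0759i)  (-0.0017+0.0163i)·(+0.2040+0.0199i)  (-0.0010-0.0007i)·(-0.2699+0.0000i)  (+0.0001-0.0000i)·(-0.2040+0.0199i)  (+0.0000+0.0000i)·(+0.3851-0.0759i)  (-0.0000-0.0000i)·(-0.2054+0.0617i)
Y_3^3(R⁻¹ n̂) = -0.042760-0.190689i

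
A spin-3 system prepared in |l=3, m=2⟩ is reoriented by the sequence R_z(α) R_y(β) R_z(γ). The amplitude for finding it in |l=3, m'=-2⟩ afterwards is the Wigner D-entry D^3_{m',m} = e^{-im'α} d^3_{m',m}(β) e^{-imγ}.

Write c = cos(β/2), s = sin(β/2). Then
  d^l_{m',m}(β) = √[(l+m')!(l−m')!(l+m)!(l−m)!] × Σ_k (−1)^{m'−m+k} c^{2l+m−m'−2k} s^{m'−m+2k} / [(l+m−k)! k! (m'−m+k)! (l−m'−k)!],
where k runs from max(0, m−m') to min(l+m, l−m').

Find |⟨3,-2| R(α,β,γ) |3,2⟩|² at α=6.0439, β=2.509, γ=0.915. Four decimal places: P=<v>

D^3_{-2,2}(6.0439,2.509,0.915) = e^{-i·-2·6.0439}·d^3_{-2,2}(2.509)·e^{-i·2·0.915}. Compute d first:
Half-angle: c=0.311049, s=0.950394. N=√(1·120·120·1)=120.000000
The bounds max(0,m−m')=4 and min(l+m,l−m')=5 give 2 terms
  k=4: (−1)^0·120.0000/(24)·0.3110^2·0.9504^4 = +0.394677
  k=5: (−1)^1·120.0000/(120)·0.3110^0·0.9504^6 = -0.736923
d^3_{-2,2}(2.509) = +0.394677 -0.736923 = -0.342246
|D^3_{-2,2}|² = |d^3_{-2,2}(β)|² = (-0.342246)² = 0.117132 (the z-rotation phases have unit modulus)

P=0.1171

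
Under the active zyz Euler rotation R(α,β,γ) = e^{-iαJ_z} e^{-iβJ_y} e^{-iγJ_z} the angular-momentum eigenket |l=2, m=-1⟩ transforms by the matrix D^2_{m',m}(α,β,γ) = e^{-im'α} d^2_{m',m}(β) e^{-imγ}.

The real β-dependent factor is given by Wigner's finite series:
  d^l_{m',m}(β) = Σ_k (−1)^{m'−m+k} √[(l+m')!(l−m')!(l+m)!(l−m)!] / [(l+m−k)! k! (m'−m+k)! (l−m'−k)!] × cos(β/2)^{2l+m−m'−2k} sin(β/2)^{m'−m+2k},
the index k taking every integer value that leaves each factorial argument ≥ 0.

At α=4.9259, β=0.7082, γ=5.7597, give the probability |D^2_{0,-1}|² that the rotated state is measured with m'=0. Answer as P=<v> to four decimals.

Split into d^2_{0,-1}(β=0.7082) × two z-phases.
Half-angle: c=0.937959, s=0.346746. N=√(2·2·1·6)=4.898979
k: max(0,(-1)−(0))=0 … min(2+(-1),2−(0))=1
  k=0: (−1)^1·4.8990/(2)·0.9380^3·0.3467^1 = -0.700872
  k=1: (−1)^2·4.8990/(2)·0.9380^1·0.3467^3 = +0.095784
d^2_{0,-1}(0.7082) = -0.700872 +0.095784 = -0.605088
|D^2_{0,-1}|² = |d^2_{0,-1}(β)|² = (-0.605088)² = 0.366131 (the z-rotation phases have unit modulus)

P=0.3661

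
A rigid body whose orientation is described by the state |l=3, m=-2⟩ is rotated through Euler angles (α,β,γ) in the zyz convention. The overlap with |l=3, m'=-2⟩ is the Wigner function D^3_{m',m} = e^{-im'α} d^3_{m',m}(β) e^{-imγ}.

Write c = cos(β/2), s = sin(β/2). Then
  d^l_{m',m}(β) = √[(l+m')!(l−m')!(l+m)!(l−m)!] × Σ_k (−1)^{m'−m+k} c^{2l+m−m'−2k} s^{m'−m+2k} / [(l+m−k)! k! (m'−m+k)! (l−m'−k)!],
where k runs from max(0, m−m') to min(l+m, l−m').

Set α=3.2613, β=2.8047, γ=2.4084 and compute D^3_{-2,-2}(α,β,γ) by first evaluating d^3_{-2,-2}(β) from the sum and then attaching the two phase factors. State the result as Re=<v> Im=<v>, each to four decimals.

Re=-0.0013 Im=0.0036

First d^3_{-2,-2}(β=2.8047), then the phase factors e^{-i(-2)α} and e^{-i(-2)γ}:
Half-angle: c=0.167651, s=0.985846. N=√(1·120·1·120)=120.000000
The bounds max(0,m−m')=0 and min(l+m,l−m')=1 give 2 terms
  k=0: (−1)^0·120.0000/(120)·0.1677^6·0.9858^0 = +0.000022
  k=1: (−1)^1·120.0000/(24)·0.1677^4·0.9858^2 = -0.003839
d^3_{-2,-2}(2.8047) = +0.000022 -0.003839 = -0.003817
Phases: e^{-i·(-2)·3.2613}=+0.971477+0.237134i, e^{-i·(-2)·2.4084}=+0.104221-0.994554i ⇒ D=-0.001287+0.003593i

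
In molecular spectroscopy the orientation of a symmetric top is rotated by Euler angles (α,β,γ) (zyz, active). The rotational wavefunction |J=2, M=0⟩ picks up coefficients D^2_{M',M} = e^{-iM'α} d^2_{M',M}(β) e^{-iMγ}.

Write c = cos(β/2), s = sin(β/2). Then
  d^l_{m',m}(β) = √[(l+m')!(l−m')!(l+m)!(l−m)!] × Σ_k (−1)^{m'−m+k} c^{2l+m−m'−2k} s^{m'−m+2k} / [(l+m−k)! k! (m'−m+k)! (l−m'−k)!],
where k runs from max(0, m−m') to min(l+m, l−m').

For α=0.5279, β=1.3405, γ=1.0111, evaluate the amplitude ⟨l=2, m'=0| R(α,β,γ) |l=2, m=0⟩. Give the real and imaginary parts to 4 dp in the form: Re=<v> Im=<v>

Re=-0.4218 Im=0.0000

Split into d^2_{0,0}(β=1.3405) × two z-phases.
Half-angle: c=0.783666, s=0.621182. N=√(2·2·2·2)=4.000000
Admissible k: 0..2 (factorial args all ≥0)
  k=0: (−1)^0·4.0000/(4)·0.7837^4·0.6212^0 = +0.377159
  k=1: (−1)^1·4.0000/(1)·0.7837^2·0.6212^2 = -0.947895
  k=2: (−1)^2·4.0000/(4)·0.7837^0·0.6212^4 = +0.148893
d^2_{0,0}(1.3405) = +0.377159 -0.947895 +0.148893 = -0.421842
Attach z-rotation phases: D = e^{-i(0)(0.5279)}·(-0.421842)·e^{-i(0)(1.0111)} = -0.421842+0.000000i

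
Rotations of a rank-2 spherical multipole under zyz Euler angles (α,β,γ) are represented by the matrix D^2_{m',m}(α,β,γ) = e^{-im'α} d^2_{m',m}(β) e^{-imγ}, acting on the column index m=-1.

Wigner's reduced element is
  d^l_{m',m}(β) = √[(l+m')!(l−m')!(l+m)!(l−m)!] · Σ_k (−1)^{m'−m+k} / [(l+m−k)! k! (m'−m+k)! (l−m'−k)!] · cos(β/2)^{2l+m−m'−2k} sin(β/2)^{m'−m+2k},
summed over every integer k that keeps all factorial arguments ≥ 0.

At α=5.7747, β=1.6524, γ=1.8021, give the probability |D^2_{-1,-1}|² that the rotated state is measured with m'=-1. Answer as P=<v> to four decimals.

P=0.2853

D^2_{-1,-1}(5.7747,1.6524,1.8021) = e^{-i·-1·5.7747}·d^2_{-1,-1}(1.6524)·e^{-i·-1·1.8021}. Compute d first:
c=cos(1.6524/2)=0.677675, s=sin(1.6524/2)=0.735362; N=√[1·6·1·6]=6.000000
Admissible k: 0..1 (factorial args all ≥0)
  k=0: (−1)^0·6.0000/(6)·0.6777^4·0.7354^0 = +0.210905
  k=1: (−1)^1·6.0000/(2)·0.6777^2·0.7354^2 = -0.745017
d^2_{-1,-1}(1.6524) = +0.210905 -0.745017 = -0.534112
|D^2_{-1,-1}|² = |d^2_{-1,-1}(β)|² = (-0.534112)² = 0.285276 (the z-rotation phases have unit modulus)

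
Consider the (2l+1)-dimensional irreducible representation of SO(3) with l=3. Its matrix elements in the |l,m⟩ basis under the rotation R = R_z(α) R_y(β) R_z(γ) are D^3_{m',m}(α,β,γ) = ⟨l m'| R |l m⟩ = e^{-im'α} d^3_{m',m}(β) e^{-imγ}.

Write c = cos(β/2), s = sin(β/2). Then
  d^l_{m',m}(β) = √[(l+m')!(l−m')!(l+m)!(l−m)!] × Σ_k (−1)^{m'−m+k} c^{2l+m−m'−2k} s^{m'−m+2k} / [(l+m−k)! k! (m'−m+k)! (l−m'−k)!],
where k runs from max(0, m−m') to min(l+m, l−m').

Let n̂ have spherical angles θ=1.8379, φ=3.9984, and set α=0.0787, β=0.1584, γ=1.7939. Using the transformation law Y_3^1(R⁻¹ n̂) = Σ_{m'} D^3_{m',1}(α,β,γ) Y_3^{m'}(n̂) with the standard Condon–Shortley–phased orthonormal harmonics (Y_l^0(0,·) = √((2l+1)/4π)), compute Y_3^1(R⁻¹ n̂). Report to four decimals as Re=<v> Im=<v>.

Need the full column D^3_{m',1} for m'=−3..3 at α=0.0787, β=0.1584, γ=1.7939.
cos(β/2)=0.996865, sin(β/2)=0.079117
d^3_{-3,1}: single k=4 term ⇒ +0.000151;  D = +0.000002-0.000151i
d^3_{-2,1}: k∈[3..4] ⇒ +0.003103 -0.000010 = +0.003093;  D = -0.000203-0.003086i
d^3_{-1,1}: k∈[2..4] ⇒ +0.037089 -0.000311 +0.000000 = +0.036777;  D = -0.005292-0.036394i
d^3_{0,1}: k∈[1..3] ⇒ +0.269801 -0.005098 +0.000011 = +0.264714;  D = -0.058570-0.258153i
d^3_{1,1}: k∈[0..2] ⇒ +0.981339 -0.049451 +0.000234 = +0.932121;  D = -0.277066-0.889991i
d^3_{2,1}: k∈[0..1] ⇒ -0.246294 +0.003103 = -0.243191;  D = +0.090318+0.225797i
d^3_{3,1}: single k=0 term ⇒ +0.023941;  D = -0.010611-0.021460i
Y_3^{m'}(θ=1.8379,φ=3.9984) and Σ D·Y over m':
  (+0.0000-0.0002i)·(+0.3150+0.2024i)  (-0.0002-0.0031i)·(+0.0357+0.2484i)  (-0.0053-0.0364i)·(+0.1330-0.1535i)  (-0.0586-0.2582i)·(+0.2612+0.0000i)  (-0.2771-0.8900i)·(-0.1330-0.1535i)  (+0.0903+0.2258i)·(+0.0357-0.2484i)  (-0.0106-0.0215i)·(-0.3150+0.2024i)
Y_3^1(R⁻¹ n̂) = -0.053578+0.079512i

Re=-0.0536 Im=0.0795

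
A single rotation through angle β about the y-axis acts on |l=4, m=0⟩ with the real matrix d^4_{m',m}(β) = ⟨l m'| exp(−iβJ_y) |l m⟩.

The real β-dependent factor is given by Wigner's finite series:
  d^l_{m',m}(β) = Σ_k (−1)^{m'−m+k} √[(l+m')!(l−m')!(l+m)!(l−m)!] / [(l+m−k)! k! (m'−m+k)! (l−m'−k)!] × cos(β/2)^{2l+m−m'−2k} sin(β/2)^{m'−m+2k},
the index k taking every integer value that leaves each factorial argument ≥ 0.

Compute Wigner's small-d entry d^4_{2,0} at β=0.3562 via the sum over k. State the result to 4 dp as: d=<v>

d^4_{2,0}(β=0.3562) via Wigner's sum:
With c≡cos(β/2)=0.984182 and s≡sin(β/2)=0.177160, N=[720·2·24·24]^{1/2}=910.735966
k: max(0,(0)−(2))=0 … min(4+(0),4−(2))=2
  k=0: (−1)^2·910.7360/(96)·0.9842^6·0.1772^2 = +0.270586
  k=1: (−1)^3·910.7360/(36)·0.9842^4·0.1772^4 = -0.023381
  k=2: (−1)^4·910.7360/(96)·0.9842^2·0.1772^6 = +0.000284
d^4_{2,0}(0.3562) = +0.270586 -0.023381 +0.000284 = +0.247489

d=0.2475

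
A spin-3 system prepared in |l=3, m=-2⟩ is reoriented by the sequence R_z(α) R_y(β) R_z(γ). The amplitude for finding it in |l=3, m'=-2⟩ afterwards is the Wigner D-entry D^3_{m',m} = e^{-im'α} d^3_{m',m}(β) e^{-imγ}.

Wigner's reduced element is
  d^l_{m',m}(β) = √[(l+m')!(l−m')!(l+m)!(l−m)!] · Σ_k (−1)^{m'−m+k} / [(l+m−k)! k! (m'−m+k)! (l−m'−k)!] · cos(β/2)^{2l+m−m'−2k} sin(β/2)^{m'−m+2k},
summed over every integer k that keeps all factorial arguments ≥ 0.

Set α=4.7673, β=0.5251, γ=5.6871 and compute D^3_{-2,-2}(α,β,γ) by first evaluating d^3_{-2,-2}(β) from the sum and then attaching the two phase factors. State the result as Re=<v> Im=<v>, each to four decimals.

First d^3_{-2,-2}(β=0.5251), then the phase factors e^{-i(-2)α} and e^{-i(-2)γ}:
c=cos(0.5251/2)=0.965731, s=sin(0.5251/2)=0.259544; N=√[1·120·1·120]=120.000000
k: max(0,(-2)−(-2))=0 … min(3+(-2),3−(-2))=1
  k=0: (−1)^0·120.0000/(120)·0.9657^6·0.2595^0 = +0.811218
  k=1: (−1)^1·120.0000/(24)·0.9657^4·0.2595^2 = -0.292966
d^3_{-2,-2}(0.5251) = +0.811218 -0.292966 = +0.518252
Phases: e^{-i·(-2)·4.7673}=-0.993976-0.109601i, e^{-i·(-2)·5.6871}=+0.369644-0.929174i ⇒ D=-0.243193+0.457649i

Re=-0.2432 Im=0.4576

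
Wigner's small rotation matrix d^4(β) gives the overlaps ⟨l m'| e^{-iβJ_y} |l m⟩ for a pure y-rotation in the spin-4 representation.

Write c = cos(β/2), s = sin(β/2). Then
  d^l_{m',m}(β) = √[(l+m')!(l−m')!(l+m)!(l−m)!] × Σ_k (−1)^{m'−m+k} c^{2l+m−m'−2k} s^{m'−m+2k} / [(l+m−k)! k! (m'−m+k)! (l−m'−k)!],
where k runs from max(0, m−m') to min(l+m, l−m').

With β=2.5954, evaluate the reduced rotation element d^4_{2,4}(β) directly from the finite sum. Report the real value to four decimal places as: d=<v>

d^4_{2,4}(β=2.5954) via Wigner's sum:
Half-angle: c=0.269714, s=0.962940. N=√(720·2·40320·1)=7619.763776
Admissible k: 2..2 (factorial args all ≥0)
  k=2: (−1)^0·7619.7638/(1440)·0.2697^6·0.9629^2 = +0.001889
d^4_{2,4}(2.5954) = +0.001889

d=0.0019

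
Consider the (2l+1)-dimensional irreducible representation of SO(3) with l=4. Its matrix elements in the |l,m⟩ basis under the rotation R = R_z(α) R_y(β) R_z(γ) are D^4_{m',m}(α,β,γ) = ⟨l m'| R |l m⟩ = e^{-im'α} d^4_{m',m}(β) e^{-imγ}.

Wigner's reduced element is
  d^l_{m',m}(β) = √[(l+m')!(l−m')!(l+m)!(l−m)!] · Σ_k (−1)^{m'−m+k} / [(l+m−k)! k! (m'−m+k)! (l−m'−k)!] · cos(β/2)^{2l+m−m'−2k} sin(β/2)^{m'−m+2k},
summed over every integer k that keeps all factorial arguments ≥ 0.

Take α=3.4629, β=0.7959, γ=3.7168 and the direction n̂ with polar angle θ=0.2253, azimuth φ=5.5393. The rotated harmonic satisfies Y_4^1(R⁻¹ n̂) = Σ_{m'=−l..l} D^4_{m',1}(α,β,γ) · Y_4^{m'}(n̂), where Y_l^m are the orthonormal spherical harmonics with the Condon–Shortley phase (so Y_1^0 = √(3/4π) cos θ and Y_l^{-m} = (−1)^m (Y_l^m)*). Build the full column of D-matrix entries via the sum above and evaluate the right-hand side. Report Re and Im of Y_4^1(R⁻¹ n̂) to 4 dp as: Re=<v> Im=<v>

Need the full column D^4_{m',1} for m'=−4..4 at α=3.4629, β=0.7959, γ=3.7168.
cos(β/2)=0.921857, sin(β/2)=0.387529
d^4_{-4,1}: single k=5 term ⇒ +0.051240;  D = -0.038858-0.033401i
d^4_{-3,1}: k∈[4..5] ⇒ +0.215473 -0.022847 = +0.192626;  D = +0.178255+0.073005i
d^4_{-2,1}: k∈[3..5] ⇒ +0.547958 -0.145251 +0.005134 = +0.407841;  D = -0.406914-0.027471i
d^4_{-1,1}: k∈[2..5] ⇒ +0.921704 -0.488646 +0.043176 -0.000509 = +0.475726;  D = +0.460474-0.119493i
d^4_{0,1}: k∈[1..4] ⇒ +0.980541 -1.039678 +0.183730 -0.005411 = +0.119182;  D = -0.100003+0.064836i
d^4_{1,1}: k∈[0..3] ⇒ +0.521567 -1.382556 +0.488646 -0.028784 = -0.401128;  D = -0.250439+0.313343i
d^4_{2,1}: k∈[0..2] ⇒ -0.930223 +0.821937 -0.096834 = -0.205120;  D = +0.070908-0.192474i
d^4_{3,1}: k∈[0..1] ⇒ +0.731580 -0.215473 = +0.516107;  D = +0.016341-0.515849i
d^4_{4,1}: single k=0 term ⇒ -0.289952;  D = -0.082813-0.277875i
Y_4^{m'}(θ=0.2253,φ=5.5393) and Σ D·Y over m':
  (-0.0389-0.0334i)·(-0.0011+0.0002i)  (+0.1783+0.0730i)·(-0.0083+0.0107i)  (-0.4069-0.0275i)·(+0.0078+0.0940i)  (+0.4605-0.1195i)·(+0.2767+0.2547i)  (-0.1000+0.0648i)·(+0.6443+0.0000i)  (-0.2504+0.3133i)·(-0.2767+0.2547i)  (+0.0709-0.1925i)·(+0.0078-0.0940i)  (+0.0163-0.5158i)·(+0.0083+0.0107i)  (-0.0828-0.2779i)·(-0.0011-0.0002i)
Y_4^1(R⁻¹ n̂) = +0.068282-0.073639i

Re=0.0683 Im=-0.0736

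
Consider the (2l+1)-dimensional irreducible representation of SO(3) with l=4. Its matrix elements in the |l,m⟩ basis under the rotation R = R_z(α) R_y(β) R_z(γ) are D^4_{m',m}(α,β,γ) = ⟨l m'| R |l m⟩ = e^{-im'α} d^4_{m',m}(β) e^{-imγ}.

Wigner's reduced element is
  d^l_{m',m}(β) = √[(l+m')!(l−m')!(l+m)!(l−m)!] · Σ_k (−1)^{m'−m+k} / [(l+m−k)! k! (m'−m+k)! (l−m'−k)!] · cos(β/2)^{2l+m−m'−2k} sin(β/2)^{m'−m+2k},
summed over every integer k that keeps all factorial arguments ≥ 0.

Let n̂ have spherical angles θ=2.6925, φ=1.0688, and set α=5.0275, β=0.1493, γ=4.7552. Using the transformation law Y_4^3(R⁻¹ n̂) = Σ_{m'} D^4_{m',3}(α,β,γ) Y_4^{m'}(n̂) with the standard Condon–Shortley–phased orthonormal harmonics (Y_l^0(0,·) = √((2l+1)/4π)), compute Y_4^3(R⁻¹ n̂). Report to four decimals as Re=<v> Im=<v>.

Re=-0.0153 Im=-0.0499

Need the full column D^4_{m',3} for m'=−4..4 at α=5.0275, β=0.1493, γ=4.7552.
cos(β/2)=0.997215, sin(β/2)=0.074581
d^4_{-4,3}: single k=7 term ⇒ +0.000000;  D = +0.000000-0.000000i
d^4_{-3,3}: k∈[6..7] ⇒ +0.000001 -0.000000 = +0.000001;  D = +0.000001+0.000001i
d^4_{-2,3}: k∈[5..6] ⇒ +0.000026 -0.000000 = +0.000026;  D = -0.000012+0.000022i
d^4_{-1,3}: k∈[4..5] ⇒ +0.000405 -0.000001 = +0.000403;  D = -0.000396-0.000075i
d^4_{0,3}: k∈[3..4] ⇒ +0.004840 -0.000027 = +0.004813;  D = -0.000617-0.004774i
d^4_{1,3}: k∈[2..3] ⇒ +0.043417 -0.000405 = +0.043012;  D = +0.038850-0.018458i
d^4_{2,3}: k∈[1..2] ⇒ +0.273660 -0.004592 = +0.269068;  D = +0.185104+0.195280i
d^4_{3,3}: k∈[0..1] ⇒ +0.977936 -0.038290 = +0.939646;  D = -0.448039+0.825951i
d^4_{4,3}: single k=0 term ⇒ -0.206868;  D = +0.203454+0.037426i
Y_4^{m'}(θ=2.6925,φ=1.0688) and Σ D·Y over m':
  (+0.0000-0.0000i)·(-0.0067+0.0142i)  (+0.0000+0.0000i)·(+0.0921-0.0060i)  (-0.0000+0.0000i)·(-0.1585-0.2490i)  (-0.0004-0.0001i)·(-0.2387+0.4348i)  (-0.0006-0.0048i)·(+0.1803+0.0000i)  (+0.0388-0.0185i)·(+0.2387+0.4348i)  (+0.1851+0.1953i)·(-0.1585+0.2490i)  (-0.4480+0.8260i)·(-0.0921-0.0060i)  (+0.2035+0.0374i)·(-0.0067-0.0142i)
Y_4^3(R⁻¹ n̂) = -0.015264-0.049907i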